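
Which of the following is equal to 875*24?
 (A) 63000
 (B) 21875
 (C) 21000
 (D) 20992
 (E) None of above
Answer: C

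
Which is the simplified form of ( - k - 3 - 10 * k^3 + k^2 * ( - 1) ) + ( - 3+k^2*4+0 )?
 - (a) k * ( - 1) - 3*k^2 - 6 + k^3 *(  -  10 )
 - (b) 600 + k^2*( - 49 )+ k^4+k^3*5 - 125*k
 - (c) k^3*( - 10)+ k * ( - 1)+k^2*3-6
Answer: c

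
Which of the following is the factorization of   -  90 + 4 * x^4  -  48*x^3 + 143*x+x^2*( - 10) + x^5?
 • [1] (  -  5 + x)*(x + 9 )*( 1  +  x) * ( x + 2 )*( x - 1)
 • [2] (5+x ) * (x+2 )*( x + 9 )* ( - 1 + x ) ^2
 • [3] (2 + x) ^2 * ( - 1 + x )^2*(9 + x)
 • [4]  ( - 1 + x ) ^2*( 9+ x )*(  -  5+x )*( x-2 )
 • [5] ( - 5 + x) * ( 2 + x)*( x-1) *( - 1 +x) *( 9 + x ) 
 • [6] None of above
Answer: 5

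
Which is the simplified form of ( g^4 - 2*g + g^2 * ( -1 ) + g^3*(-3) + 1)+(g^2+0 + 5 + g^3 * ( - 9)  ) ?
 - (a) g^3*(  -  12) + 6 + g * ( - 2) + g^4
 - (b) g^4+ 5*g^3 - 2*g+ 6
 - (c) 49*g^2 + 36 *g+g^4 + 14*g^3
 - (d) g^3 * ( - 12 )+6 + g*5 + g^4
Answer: a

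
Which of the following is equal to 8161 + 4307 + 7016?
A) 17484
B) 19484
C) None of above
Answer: B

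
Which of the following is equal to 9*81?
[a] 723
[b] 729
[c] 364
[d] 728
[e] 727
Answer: b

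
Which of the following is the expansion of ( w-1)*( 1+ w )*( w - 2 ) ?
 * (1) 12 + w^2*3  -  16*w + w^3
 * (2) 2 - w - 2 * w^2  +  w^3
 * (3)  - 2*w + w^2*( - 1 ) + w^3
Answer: 2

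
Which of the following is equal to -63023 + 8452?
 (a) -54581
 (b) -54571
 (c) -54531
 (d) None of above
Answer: b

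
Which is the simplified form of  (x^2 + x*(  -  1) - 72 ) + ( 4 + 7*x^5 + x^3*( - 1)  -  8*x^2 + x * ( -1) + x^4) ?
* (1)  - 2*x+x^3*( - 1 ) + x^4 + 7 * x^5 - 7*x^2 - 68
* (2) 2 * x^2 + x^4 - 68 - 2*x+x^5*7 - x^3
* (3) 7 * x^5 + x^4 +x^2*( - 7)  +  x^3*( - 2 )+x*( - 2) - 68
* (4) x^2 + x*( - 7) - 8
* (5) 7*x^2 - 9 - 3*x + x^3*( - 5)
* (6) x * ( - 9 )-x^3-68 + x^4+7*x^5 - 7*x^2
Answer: 1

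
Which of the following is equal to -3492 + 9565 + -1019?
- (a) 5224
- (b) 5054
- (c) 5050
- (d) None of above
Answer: b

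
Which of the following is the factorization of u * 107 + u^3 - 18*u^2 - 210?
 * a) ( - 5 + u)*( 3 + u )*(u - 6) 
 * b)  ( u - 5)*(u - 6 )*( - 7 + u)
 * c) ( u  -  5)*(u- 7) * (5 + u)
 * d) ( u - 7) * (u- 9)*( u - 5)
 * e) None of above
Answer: b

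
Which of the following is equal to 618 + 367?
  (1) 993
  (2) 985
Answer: 2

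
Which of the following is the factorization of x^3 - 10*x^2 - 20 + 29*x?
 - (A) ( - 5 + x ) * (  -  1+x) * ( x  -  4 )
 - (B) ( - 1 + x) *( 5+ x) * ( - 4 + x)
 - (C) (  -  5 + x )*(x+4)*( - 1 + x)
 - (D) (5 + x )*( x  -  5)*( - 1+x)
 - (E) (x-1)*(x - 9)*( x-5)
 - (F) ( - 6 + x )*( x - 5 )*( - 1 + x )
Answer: A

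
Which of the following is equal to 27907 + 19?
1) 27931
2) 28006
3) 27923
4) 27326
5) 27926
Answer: 5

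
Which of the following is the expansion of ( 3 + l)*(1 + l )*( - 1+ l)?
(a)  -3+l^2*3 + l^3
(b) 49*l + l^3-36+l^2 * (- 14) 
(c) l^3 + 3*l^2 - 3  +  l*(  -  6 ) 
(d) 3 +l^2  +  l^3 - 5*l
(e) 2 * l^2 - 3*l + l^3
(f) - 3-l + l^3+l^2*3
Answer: f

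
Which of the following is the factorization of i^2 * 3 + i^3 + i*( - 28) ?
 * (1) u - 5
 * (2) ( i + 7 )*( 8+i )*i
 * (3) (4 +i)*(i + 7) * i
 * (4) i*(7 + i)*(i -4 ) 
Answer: 4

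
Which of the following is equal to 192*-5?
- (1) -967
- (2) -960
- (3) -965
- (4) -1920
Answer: 2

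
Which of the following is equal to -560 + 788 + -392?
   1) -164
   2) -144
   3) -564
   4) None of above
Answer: 1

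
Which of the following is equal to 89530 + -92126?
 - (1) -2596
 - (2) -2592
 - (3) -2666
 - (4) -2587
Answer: 1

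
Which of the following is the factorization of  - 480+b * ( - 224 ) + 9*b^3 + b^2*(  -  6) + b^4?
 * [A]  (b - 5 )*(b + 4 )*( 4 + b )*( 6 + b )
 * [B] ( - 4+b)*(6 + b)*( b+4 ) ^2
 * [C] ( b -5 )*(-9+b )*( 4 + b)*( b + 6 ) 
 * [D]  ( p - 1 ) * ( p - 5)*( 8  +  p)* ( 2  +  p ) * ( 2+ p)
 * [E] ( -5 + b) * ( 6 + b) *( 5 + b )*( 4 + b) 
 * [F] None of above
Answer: A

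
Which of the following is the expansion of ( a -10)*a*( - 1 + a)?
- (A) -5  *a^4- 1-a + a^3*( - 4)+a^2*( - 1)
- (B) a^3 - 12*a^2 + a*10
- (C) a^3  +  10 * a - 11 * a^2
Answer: C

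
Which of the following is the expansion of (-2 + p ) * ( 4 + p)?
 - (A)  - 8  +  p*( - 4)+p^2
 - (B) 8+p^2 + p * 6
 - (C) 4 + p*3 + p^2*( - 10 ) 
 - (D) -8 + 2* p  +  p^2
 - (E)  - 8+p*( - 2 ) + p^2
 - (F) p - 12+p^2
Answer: D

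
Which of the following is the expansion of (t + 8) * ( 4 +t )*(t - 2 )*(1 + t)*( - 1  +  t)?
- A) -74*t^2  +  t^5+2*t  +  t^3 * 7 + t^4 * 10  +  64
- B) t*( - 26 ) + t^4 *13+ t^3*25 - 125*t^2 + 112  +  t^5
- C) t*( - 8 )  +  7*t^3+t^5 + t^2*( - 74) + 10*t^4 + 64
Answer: C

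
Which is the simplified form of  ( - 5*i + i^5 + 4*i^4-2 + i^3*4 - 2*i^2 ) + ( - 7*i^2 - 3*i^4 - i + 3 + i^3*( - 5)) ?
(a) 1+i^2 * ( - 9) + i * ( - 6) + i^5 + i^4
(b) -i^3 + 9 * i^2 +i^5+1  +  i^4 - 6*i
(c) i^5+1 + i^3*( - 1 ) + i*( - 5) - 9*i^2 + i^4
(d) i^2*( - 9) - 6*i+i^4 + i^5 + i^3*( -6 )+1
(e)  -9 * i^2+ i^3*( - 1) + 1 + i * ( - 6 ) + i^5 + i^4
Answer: e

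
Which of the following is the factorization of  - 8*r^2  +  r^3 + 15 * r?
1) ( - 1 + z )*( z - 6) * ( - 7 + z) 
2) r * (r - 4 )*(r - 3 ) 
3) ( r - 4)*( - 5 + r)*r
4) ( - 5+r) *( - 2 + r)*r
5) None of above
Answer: 5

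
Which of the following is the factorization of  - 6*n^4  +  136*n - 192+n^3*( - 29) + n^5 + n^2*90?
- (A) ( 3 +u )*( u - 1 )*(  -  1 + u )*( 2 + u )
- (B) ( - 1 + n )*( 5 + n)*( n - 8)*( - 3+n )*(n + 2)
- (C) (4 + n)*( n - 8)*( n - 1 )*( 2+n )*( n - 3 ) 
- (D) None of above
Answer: C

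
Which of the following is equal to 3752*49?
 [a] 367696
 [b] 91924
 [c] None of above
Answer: c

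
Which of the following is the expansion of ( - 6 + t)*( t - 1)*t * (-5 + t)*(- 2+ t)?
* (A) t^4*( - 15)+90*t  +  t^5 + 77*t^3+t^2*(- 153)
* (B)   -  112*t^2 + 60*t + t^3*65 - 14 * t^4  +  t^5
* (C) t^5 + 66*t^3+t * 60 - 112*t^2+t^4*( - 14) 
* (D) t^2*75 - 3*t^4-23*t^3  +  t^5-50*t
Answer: B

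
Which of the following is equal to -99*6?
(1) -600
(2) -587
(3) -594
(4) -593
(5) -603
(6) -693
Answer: 3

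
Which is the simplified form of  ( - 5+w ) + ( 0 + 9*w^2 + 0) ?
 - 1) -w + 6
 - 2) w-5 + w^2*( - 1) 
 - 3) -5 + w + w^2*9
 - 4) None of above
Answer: 3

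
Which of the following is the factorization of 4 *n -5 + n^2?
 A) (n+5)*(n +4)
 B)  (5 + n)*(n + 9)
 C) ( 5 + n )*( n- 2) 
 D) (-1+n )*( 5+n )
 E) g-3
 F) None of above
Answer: D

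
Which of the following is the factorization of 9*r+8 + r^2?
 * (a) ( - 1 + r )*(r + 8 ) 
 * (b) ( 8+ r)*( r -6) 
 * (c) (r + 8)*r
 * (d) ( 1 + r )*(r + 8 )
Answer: d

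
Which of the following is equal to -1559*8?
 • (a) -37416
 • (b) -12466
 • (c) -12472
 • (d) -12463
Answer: c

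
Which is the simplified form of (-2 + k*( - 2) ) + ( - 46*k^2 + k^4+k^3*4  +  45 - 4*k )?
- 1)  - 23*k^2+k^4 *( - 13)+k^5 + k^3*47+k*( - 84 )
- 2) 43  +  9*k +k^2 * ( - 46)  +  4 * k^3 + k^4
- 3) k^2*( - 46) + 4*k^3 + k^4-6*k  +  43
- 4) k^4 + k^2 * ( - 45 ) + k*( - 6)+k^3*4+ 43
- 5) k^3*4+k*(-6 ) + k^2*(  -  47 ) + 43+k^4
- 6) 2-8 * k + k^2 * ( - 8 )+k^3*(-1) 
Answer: 3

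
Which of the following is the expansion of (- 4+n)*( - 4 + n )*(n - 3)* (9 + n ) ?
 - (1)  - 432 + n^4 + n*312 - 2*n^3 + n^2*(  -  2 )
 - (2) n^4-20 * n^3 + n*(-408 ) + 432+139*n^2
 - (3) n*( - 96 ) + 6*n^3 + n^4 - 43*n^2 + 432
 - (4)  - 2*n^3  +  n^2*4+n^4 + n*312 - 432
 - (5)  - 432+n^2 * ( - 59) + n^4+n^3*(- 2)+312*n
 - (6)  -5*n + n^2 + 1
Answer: 5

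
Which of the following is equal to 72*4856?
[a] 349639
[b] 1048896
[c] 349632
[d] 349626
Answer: c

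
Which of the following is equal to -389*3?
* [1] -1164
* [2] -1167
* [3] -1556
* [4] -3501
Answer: 2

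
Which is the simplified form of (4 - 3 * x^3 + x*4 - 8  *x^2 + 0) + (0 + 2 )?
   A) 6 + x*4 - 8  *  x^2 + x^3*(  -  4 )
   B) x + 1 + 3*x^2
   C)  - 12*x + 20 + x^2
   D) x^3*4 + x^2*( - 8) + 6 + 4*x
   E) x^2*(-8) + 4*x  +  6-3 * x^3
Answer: E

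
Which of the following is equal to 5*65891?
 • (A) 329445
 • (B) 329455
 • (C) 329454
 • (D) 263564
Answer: B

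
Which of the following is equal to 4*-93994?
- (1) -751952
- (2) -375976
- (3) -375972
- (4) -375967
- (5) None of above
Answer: 2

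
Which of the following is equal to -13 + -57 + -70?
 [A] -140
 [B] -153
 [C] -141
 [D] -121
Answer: A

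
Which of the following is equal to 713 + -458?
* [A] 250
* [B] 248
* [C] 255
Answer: C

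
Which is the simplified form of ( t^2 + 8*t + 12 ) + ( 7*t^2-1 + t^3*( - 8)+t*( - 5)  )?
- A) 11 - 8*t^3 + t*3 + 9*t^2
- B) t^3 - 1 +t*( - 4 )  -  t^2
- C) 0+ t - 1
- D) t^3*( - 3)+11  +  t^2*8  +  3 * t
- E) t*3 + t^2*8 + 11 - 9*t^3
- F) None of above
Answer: F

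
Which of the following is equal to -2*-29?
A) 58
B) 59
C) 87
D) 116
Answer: A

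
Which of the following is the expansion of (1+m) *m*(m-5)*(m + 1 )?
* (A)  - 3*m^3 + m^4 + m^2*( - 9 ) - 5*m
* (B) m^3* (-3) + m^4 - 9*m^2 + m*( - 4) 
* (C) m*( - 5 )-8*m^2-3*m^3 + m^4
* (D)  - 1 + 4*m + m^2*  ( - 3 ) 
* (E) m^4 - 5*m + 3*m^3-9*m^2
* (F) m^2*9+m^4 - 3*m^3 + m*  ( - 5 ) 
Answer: A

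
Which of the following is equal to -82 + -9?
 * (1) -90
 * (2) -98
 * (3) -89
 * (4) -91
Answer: 4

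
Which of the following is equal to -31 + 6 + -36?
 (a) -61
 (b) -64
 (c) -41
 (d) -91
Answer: a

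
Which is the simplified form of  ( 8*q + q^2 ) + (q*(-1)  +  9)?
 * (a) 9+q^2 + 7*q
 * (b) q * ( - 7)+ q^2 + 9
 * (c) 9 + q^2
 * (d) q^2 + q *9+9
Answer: a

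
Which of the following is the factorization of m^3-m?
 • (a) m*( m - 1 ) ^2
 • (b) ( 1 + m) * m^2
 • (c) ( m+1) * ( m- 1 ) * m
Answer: c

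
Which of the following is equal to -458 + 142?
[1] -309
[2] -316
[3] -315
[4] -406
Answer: 2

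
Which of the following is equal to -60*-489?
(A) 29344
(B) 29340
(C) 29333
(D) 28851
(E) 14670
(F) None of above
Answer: B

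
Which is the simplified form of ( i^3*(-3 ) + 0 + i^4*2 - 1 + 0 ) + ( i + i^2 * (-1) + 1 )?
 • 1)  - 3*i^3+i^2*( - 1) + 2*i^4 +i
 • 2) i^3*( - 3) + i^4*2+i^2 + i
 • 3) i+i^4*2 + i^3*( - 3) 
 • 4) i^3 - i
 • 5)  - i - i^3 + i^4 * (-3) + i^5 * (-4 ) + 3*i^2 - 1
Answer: 1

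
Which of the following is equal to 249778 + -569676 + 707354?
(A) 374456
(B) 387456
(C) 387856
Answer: B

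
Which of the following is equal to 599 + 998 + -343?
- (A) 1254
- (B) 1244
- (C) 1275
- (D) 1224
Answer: A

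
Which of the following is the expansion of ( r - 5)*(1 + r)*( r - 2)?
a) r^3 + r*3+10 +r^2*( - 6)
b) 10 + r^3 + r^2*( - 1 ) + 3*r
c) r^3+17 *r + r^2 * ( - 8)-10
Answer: a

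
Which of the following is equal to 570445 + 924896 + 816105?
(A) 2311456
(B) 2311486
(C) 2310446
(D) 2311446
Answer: D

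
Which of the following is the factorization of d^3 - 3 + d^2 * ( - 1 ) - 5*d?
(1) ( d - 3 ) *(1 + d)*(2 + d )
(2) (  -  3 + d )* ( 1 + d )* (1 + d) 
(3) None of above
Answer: 2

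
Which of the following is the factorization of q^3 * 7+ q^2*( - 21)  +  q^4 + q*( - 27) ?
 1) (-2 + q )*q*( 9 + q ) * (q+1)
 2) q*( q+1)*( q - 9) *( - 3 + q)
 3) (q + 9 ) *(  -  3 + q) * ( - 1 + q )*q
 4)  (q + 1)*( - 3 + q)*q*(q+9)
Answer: 4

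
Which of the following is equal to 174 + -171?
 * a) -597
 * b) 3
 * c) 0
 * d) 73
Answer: b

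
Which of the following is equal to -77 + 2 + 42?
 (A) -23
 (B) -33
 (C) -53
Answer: B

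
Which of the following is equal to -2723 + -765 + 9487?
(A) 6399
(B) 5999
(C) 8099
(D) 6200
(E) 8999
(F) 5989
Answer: B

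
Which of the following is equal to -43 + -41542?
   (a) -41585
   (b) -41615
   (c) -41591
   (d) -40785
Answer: a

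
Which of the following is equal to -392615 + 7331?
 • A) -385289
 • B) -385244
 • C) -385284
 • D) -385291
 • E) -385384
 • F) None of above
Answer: C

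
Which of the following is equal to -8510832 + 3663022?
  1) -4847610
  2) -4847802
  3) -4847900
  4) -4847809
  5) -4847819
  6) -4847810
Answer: 6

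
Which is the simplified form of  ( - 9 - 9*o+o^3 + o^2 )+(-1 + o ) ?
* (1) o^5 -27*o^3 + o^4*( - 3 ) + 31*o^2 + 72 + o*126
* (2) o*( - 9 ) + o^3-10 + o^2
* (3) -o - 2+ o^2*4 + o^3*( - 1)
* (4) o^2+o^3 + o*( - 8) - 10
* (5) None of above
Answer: 4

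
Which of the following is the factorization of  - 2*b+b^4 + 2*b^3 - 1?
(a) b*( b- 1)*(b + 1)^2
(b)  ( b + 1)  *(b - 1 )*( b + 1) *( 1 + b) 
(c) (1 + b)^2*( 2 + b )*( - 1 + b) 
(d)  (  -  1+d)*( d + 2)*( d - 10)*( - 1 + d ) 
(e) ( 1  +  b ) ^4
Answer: b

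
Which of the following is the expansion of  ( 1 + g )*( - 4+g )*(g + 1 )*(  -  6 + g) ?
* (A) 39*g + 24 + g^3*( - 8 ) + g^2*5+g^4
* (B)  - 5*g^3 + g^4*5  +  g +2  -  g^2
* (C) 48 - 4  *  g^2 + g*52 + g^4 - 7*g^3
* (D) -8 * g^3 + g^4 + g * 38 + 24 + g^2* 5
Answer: D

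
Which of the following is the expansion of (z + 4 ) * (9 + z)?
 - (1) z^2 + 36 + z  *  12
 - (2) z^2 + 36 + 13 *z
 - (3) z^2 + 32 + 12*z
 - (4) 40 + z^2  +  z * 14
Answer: 2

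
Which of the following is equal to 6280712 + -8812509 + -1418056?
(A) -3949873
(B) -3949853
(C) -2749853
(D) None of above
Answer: B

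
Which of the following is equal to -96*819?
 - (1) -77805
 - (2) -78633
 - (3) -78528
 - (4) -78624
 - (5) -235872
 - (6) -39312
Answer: 4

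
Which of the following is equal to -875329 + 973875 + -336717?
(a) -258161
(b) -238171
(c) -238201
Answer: b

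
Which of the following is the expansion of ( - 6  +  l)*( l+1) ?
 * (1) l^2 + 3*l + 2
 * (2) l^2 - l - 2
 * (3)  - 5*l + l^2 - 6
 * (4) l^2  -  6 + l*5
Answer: 3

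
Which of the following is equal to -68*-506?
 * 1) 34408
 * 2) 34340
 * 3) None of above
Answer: 1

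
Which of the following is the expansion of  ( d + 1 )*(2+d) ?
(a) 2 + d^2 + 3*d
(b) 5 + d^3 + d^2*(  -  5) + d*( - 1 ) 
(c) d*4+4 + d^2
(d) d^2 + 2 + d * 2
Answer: a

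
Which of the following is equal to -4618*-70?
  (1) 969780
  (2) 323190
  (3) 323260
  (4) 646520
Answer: 3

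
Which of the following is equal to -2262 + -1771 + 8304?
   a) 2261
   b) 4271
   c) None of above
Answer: b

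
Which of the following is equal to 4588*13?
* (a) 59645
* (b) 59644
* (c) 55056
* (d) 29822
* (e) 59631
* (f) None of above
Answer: b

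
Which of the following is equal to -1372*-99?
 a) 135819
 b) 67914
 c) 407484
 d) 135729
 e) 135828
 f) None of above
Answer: e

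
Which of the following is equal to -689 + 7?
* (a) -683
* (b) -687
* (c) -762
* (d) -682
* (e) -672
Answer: d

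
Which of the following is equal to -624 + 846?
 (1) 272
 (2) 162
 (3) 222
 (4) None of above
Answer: 3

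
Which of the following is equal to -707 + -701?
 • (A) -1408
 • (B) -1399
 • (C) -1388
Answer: A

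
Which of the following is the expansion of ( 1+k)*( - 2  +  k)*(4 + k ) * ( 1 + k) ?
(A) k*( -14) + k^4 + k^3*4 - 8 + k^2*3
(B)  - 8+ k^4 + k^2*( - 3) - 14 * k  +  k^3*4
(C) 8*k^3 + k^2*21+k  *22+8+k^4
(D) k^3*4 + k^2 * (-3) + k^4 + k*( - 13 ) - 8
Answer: B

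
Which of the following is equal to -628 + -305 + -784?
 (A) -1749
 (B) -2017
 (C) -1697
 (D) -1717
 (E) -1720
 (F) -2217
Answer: D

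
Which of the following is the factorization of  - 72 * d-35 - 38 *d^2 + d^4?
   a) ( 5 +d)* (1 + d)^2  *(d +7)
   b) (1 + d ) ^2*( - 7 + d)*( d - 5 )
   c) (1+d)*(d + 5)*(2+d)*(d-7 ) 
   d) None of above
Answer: d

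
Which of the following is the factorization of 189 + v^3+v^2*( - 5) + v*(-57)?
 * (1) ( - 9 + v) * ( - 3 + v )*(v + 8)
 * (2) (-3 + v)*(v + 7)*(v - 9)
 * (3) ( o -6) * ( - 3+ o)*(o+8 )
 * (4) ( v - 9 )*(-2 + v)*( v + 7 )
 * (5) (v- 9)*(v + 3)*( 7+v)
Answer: 2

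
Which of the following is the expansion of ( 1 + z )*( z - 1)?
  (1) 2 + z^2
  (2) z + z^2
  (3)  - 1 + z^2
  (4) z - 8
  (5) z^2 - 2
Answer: 3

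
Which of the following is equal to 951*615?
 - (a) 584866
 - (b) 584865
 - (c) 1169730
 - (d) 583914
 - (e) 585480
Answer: b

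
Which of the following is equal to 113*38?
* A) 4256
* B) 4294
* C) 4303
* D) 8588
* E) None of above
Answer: B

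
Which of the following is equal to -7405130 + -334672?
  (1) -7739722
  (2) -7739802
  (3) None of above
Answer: 2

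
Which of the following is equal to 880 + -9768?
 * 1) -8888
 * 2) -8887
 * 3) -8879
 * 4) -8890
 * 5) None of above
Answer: 1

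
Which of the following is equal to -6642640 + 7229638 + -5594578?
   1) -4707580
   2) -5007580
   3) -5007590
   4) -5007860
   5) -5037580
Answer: 2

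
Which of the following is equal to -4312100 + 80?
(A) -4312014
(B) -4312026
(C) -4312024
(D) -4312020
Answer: D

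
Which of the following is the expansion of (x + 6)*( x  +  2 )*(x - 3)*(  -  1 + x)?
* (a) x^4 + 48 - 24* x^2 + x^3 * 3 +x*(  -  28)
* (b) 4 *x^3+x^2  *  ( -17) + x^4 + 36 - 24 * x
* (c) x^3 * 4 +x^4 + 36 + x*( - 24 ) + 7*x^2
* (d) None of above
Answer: b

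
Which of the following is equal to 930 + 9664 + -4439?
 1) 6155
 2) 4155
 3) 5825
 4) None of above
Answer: 1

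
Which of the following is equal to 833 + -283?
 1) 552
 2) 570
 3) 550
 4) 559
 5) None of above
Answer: 3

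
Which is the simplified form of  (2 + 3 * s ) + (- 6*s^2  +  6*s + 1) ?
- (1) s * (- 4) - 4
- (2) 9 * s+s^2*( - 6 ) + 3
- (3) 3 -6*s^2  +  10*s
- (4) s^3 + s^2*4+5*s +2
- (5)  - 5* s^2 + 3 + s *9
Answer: 2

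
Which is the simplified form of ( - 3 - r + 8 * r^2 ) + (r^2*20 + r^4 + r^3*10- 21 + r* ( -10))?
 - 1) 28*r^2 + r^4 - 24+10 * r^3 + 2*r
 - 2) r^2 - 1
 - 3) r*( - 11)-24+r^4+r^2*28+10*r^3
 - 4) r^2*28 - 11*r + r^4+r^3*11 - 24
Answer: 3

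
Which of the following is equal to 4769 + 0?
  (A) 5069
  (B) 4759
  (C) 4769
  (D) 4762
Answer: C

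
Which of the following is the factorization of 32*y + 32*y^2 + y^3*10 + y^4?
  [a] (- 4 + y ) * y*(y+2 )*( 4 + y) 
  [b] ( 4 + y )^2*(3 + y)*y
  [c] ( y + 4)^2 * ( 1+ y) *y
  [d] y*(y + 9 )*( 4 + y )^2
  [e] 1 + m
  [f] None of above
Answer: f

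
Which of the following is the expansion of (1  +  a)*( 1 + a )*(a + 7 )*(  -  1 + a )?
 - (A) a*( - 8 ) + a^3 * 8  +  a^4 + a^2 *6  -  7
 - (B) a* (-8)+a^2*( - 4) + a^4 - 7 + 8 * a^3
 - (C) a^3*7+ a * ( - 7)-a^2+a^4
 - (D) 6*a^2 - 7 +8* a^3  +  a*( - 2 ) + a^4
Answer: A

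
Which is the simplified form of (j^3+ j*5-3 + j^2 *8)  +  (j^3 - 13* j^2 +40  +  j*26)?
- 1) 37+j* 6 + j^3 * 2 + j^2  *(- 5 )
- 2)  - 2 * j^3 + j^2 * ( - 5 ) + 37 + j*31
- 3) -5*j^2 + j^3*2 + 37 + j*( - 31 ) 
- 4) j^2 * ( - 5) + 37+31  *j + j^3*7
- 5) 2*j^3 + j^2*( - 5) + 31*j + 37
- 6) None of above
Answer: 5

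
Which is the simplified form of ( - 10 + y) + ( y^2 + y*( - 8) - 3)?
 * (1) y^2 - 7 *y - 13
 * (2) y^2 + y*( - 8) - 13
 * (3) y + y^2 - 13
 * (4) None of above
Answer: 1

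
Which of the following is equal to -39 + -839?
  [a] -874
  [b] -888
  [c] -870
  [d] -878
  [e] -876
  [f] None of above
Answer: d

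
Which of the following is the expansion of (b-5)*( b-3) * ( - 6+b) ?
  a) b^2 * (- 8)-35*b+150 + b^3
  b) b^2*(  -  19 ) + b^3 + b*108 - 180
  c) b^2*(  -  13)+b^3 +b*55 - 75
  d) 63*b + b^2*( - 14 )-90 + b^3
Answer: d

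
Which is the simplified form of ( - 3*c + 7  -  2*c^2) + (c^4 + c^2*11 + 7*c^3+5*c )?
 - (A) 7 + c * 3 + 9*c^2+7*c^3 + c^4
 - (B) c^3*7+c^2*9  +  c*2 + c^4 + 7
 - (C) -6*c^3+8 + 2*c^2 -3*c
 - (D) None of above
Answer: B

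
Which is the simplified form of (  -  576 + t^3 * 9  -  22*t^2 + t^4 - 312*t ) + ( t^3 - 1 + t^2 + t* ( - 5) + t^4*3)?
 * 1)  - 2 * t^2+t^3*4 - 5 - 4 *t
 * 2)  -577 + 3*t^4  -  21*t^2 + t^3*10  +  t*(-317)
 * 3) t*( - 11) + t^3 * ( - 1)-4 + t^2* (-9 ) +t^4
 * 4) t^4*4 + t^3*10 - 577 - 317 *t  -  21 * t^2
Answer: 4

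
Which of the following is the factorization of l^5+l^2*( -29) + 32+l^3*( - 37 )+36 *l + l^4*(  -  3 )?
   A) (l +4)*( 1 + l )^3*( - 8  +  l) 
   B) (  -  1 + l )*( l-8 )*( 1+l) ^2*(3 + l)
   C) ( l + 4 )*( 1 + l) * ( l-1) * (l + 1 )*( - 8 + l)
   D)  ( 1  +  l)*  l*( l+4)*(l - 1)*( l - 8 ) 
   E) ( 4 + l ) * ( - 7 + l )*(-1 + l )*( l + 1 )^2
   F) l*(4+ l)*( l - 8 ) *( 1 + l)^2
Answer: C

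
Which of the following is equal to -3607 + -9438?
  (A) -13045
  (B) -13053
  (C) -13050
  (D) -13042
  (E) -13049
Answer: A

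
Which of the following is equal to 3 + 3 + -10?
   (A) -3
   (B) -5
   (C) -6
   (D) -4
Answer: D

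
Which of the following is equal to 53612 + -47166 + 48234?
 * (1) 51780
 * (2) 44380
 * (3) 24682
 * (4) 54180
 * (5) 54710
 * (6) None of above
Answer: 6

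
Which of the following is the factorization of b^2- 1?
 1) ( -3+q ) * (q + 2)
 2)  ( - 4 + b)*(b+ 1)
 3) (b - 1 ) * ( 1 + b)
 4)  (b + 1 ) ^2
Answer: 3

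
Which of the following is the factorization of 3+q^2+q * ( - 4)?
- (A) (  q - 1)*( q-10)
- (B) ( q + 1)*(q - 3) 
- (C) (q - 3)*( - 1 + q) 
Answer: C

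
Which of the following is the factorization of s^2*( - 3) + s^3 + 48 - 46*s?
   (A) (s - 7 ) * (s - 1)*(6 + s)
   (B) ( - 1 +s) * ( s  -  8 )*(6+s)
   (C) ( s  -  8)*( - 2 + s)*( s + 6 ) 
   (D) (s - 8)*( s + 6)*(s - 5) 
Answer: B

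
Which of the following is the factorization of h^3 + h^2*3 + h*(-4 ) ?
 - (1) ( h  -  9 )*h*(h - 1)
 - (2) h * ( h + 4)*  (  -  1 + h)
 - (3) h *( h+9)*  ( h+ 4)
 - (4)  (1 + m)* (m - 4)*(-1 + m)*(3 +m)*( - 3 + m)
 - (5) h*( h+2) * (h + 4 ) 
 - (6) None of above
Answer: 2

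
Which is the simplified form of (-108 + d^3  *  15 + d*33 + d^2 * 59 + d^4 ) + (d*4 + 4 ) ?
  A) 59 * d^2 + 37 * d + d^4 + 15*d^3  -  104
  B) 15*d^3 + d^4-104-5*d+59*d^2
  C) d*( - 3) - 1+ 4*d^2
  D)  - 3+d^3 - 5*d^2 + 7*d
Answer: A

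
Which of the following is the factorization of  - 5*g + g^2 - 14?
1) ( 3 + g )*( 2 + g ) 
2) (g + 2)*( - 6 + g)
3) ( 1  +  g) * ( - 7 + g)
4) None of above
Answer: 4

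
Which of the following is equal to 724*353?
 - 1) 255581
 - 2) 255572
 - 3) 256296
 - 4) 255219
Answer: 2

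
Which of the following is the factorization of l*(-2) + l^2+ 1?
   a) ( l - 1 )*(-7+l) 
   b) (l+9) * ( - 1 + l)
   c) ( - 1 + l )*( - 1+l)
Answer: c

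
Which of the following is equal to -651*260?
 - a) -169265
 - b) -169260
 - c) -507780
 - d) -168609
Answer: b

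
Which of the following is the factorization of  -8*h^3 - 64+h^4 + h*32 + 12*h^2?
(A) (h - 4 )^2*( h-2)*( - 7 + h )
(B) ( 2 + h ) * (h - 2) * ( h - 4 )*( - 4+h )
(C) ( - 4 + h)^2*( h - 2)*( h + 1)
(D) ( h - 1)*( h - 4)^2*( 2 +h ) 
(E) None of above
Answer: B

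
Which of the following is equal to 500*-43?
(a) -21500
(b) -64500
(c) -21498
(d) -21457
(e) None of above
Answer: a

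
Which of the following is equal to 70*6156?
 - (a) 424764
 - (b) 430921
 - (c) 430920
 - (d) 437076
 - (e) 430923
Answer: c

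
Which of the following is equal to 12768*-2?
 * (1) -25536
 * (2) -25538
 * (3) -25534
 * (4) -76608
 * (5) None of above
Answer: 1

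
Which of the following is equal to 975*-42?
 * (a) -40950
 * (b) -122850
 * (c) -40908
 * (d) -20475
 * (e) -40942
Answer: a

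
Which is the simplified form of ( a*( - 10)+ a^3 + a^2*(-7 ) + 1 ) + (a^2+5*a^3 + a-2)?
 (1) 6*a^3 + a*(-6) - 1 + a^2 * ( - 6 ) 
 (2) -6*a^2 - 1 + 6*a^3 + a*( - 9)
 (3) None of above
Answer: 2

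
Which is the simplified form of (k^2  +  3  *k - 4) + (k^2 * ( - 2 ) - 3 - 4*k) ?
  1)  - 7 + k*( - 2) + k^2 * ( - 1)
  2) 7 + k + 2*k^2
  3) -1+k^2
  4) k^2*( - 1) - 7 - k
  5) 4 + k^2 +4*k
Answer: 4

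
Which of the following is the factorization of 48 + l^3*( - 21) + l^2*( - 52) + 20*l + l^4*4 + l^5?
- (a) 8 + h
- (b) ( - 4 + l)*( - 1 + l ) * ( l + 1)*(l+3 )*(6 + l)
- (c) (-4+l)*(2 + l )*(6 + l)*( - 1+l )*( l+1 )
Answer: c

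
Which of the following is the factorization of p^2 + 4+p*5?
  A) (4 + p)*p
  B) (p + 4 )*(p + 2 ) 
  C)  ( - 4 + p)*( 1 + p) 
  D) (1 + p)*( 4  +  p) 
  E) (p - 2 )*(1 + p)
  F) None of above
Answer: D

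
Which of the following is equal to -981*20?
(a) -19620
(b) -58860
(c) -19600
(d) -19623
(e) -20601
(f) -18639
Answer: a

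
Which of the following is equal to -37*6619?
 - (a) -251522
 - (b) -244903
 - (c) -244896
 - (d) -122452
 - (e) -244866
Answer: b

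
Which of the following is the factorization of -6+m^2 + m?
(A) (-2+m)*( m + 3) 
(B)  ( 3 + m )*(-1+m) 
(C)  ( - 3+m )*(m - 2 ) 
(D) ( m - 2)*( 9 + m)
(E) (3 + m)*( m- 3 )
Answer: A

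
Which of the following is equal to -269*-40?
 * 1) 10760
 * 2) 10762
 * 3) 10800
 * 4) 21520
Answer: 1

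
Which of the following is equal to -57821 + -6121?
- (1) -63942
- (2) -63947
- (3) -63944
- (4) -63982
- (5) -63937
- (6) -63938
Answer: 1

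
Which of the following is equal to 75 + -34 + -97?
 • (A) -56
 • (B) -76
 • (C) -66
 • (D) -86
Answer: A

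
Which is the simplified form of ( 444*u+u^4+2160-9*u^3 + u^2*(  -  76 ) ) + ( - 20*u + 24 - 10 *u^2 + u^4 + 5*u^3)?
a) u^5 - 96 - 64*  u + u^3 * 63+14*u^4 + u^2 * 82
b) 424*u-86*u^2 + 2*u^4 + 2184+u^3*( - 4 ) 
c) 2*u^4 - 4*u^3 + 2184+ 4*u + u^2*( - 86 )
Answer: b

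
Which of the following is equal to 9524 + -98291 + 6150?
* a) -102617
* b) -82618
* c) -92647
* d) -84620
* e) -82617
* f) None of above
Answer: e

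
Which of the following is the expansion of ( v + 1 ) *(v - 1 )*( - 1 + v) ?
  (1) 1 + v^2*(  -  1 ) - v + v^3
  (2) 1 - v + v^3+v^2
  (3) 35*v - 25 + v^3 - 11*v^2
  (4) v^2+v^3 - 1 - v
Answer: 1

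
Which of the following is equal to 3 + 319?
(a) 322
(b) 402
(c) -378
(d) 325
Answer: a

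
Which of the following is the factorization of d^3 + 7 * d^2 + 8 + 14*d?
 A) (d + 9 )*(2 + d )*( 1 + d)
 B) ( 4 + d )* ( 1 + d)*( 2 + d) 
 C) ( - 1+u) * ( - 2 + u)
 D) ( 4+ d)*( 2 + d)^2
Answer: B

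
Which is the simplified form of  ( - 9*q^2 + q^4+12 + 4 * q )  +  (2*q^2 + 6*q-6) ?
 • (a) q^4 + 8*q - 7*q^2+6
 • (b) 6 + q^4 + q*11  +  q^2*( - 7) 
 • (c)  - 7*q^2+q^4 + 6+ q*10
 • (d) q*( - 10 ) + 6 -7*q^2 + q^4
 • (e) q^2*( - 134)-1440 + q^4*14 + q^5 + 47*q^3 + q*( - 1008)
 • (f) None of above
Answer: c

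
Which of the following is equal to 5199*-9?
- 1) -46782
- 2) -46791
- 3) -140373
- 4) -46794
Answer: 2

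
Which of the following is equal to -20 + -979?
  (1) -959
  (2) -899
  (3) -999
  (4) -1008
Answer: 3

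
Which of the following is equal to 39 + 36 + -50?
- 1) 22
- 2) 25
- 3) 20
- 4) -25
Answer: 2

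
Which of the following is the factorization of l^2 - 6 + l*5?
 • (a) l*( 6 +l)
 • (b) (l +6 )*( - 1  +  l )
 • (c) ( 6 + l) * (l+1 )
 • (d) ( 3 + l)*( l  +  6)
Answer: b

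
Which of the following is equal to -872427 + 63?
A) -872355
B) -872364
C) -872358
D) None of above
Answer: B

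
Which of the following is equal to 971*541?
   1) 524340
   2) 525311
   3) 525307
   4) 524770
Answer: 2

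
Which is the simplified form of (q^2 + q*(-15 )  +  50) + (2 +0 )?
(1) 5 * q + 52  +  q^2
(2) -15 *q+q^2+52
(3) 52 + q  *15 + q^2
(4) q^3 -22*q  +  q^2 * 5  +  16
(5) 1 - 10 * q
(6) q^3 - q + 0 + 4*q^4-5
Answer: 2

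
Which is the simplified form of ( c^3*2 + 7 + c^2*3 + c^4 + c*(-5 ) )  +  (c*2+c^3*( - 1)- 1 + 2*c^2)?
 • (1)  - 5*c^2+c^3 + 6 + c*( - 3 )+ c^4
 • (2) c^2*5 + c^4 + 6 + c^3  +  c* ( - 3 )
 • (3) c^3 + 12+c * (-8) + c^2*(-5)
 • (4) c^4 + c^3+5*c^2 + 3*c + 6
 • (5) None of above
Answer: 2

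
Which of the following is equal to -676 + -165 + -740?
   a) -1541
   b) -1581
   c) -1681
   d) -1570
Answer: b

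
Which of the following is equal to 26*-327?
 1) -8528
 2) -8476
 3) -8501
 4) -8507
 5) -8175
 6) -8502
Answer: 6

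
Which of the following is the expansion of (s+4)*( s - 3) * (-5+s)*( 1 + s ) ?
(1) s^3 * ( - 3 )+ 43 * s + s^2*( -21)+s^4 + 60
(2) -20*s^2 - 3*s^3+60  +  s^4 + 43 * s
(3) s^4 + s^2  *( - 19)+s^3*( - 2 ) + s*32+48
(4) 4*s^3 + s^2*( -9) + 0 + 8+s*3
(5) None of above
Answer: 1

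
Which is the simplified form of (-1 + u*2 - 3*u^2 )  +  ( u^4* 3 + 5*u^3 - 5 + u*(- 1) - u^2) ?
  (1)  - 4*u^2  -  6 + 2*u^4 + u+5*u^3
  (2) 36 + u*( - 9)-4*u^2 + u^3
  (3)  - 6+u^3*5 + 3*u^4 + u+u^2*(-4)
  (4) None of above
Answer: 3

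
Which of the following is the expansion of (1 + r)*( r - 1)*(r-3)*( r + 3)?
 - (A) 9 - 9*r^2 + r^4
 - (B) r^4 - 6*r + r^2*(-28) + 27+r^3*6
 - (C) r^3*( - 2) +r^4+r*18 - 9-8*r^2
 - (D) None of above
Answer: D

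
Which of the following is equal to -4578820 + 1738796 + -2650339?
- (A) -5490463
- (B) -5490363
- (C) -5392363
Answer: B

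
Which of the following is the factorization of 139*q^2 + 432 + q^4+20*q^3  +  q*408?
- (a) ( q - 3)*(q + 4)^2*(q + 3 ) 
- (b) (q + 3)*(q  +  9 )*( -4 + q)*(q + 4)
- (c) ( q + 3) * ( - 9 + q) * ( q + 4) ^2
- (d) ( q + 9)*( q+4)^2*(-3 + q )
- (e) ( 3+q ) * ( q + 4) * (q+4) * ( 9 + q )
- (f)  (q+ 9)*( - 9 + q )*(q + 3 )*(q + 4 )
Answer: e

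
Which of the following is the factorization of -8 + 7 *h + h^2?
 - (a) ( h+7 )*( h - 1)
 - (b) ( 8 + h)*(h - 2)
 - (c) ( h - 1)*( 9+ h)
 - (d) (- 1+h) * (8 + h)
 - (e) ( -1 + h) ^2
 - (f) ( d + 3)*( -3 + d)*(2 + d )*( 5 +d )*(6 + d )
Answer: d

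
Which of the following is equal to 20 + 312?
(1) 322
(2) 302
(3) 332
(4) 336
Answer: 3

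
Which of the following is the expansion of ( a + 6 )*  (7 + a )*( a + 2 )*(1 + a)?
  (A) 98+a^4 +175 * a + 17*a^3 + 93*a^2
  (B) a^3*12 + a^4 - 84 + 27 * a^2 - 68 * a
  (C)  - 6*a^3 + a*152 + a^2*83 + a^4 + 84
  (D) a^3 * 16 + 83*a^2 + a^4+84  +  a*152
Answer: D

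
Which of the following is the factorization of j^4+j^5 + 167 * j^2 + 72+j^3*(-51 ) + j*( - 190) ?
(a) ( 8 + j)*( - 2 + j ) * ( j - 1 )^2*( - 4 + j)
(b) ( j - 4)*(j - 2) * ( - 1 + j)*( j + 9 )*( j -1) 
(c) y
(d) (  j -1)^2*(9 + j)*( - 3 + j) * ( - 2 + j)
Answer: b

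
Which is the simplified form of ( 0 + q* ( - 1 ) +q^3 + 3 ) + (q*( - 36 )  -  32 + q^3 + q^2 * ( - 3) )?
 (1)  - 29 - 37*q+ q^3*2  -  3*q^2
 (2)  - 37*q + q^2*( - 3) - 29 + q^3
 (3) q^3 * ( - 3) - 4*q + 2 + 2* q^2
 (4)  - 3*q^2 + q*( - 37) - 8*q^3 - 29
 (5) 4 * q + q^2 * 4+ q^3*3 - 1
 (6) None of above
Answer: 1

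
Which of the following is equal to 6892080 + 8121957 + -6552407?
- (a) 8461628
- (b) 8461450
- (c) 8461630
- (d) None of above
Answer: c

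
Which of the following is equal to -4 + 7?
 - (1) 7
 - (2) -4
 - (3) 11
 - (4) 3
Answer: 4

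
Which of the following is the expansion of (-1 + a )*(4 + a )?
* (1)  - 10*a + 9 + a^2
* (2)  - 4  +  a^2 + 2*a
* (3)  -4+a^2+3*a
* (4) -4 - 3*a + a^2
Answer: 3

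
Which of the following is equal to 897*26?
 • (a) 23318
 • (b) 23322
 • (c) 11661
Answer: b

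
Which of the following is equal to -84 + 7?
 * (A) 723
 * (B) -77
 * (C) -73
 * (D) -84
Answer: B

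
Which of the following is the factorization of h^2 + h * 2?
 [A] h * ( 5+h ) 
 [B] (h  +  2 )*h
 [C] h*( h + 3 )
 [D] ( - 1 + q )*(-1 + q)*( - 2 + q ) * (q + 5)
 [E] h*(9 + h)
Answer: B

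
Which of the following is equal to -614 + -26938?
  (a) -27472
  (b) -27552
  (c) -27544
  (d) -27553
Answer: b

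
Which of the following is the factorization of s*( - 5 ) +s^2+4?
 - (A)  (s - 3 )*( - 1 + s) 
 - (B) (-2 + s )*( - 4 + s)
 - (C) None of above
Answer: C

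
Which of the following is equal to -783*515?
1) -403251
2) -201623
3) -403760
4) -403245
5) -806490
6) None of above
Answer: 4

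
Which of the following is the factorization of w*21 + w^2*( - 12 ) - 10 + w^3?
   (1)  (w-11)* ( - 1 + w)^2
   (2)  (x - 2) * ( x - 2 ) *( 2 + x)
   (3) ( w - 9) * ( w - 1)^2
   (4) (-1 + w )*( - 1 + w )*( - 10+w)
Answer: 4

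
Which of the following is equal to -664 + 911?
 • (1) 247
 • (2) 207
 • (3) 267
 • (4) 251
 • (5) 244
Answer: 1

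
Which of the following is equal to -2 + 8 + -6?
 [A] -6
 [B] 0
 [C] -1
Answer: B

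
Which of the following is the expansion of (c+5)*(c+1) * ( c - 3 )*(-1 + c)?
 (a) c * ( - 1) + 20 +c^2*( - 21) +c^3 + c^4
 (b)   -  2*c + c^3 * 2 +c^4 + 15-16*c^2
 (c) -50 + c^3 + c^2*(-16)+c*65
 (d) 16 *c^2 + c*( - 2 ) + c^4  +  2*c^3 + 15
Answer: b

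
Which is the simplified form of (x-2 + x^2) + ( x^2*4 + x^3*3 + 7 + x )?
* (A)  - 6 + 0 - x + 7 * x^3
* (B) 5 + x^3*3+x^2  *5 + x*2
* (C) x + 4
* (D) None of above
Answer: B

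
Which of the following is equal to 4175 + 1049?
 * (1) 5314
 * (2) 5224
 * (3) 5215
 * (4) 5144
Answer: 2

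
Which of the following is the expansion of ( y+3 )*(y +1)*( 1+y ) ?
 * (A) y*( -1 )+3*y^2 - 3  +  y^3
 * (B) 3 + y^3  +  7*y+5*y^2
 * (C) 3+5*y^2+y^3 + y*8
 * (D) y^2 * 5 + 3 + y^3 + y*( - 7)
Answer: B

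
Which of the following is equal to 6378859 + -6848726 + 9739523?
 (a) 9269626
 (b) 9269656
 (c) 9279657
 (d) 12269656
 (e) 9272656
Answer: b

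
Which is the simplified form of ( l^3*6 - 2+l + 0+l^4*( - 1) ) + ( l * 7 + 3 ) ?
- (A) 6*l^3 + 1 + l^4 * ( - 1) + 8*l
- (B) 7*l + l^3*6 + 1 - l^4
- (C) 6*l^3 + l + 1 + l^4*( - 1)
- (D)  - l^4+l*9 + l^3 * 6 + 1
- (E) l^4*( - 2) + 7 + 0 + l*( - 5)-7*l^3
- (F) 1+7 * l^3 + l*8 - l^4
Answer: A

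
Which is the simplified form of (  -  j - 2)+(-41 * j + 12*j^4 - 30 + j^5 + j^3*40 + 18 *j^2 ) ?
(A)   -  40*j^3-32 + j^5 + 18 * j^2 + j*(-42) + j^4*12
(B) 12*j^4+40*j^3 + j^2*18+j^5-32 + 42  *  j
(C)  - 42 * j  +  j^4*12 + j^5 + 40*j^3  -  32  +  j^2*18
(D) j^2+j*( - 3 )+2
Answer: C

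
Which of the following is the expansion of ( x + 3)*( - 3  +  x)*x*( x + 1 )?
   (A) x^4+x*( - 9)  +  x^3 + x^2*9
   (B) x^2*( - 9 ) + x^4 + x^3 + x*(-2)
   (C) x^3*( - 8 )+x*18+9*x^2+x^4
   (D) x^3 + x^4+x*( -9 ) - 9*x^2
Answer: D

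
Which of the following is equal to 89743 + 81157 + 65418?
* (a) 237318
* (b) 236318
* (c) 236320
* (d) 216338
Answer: b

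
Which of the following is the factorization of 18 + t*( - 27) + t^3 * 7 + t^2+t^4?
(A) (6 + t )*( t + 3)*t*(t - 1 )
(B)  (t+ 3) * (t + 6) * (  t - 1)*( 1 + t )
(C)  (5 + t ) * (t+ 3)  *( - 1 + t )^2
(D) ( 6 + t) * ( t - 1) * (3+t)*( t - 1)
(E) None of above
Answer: D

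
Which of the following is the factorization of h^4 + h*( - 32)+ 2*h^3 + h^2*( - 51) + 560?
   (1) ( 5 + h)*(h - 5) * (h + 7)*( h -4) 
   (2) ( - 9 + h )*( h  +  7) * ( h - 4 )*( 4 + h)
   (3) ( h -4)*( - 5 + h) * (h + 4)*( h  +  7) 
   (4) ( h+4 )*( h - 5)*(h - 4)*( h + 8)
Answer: 3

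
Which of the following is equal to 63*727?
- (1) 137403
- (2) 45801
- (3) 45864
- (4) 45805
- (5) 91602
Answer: 2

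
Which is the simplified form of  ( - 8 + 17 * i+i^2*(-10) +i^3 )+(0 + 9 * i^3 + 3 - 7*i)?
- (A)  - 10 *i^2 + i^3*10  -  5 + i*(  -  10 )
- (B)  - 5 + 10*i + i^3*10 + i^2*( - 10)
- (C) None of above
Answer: B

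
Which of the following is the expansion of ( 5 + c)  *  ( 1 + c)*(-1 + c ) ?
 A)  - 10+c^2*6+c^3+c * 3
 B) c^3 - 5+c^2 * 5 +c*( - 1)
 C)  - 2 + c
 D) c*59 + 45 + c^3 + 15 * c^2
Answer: B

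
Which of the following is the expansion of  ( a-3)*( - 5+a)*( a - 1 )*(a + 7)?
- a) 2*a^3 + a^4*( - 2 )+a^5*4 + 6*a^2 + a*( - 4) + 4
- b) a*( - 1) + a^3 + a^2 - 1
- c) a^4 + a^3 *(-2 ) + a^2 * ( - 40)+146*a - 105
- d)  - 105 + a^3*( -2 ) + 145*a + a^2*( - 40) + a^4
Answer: c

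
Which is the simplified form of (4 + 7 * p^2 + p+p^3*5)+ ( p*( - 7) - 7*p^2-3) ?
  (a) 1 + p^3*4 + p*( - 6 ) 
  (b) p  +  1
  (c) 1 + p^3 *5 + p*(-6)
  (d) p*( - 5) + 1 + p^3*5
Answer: c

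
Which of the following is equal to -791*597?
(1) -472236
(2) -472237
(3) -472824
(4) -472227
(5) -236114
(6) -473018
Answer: 4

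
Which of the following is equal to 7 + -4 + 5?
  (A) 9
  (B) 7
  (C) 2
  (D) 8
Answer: D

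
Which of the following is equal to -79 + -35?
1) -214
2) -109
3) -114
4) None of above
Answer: 3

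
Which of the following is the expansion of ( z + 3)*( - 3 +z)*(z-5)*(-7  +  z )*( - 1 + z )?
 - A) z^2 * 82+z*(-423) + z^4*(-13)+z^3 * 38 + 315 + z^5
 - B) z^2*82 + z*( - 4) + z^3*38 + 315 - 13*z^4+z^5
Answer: A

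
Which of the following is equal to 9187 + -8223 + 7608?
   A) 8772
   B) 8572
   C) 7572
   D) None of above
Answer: B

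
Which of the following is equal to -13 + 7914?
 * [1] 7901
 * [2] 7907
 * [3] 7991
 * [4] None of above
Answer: 1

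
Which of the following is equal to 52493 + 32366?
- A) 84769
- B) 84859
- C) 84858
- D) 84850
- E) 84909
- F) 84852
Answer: B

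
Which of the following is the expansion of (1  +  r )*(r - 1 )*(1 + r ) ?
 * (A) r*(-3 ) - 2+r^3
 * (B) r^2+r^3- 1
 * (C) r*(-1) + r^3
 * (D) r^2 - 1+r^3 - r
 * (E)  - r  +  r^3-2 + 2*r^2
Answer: D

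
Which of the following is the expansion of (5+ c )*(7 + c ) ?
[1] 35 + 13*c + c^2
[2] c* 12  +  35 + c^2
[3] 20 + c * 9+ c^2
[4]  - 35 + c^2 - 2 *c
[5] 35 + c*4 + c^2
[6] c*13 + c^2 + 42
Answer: 2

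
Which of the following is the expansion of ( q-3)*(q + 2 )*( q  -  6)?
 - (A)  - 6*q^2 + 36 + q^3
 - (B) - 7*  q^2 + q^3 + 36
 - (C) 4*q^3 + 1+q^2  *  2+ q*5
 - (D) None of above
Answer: B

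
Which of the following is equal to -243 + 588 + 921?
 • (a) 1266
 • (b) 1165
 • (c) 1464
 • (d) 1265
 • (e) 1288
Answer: a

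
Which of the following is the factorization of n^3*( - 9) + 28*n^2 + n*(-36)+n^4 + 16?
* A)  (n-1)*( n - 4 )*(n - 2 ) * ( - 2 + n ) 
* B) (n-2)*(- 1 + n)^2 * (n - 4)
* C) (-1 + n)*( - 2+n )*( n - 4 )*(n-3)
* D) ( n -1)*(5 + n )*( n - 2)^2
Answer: A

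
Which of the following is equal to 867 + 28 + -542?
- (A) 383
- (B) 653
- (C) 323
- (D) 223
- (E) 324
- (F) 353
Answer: F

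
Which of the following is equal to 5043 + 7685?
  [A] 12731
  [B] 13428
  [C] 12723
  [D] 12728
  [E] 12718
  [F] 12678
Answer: D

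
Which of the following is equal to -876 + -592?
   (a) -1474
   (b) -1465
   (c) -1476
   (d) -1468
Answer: d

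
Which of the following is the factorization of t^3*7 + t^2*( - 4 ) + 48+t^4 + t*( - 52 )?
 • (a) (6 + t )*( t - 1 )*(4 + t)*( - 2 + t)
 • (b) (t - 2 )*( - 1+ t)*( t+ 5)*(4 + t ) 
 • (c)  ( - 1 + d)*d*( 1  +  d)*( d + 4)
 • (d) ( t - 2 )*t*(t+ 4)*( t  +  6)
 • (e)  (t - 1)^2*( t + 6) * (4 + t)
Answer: a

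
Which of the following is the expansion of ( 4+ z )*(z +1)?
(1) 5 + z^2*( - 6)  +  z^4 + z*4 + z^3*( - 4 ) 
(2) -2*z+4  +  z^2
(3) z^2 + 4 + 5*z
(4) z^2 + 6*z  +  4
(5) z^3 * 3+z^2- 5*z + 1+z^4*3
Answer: 3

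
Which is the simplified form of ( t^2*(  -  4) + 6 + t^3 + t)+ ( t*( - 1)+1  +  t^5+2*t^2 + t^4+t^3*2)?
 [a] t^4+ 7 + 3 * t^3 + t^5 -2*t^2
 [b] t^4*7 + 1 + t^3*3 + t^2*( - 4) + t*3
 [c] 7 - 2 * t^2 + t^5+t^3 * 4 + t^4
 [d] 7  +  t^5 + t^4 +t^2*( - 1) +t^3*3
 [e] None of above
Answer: a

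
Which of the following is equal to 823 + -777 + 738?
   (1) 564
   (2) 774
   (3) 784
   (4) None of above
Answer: 3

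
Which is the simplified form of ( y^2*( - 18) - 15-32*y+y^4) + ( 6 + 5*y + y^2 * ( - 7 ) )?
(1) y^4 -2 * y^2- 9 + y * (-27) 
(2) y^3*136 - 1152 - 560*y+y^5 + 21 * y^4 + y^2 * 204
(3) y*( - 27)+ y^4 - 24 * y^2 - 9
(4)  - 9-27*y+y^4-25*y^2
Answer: 4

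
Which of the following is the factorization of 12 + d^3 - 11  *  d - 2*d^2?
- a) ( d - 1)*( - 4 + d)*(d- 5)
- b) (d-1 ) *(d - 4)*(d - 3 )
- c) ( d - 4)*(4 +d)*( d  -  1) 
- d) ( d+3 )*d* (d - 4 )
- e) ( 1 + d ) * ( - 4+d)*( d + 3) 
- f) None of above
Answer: f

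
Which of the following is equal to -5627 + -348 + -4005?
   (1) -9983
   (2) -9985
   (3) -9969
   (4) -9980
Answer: 4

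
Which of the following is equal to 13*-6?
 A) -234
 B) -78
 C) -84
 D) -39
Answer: B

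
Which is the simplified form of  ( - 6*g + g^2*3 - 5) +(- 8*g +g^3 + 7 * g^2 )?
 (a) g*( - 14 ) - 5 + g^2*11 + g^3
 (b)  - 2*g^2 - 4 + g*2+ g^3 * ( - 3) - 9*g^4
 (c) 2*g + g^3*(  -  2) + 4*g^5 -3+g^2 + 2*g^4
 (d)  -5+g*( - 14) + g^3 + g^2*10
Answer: d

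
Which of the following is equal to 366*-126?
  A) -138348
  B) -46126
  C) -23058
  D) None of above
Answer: D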